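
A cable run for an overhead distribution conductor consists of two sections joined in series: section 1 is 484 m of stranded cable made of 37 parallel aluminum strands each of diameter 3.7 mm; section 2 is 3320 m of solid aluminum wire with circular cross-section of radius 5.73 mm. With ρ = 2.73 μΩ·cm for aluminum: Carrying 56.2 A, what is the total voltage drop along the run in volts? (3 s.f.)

51.2 V

ρ = 2.73 μΩ·cm = 2.73×10^-8 Ω·m
Section 1: A_strand = π(1.8500e-03)² = 1.075e-05 m²; R₁ = ρL/(N·A_s) = (2.73×10^-8)(484)/(37×1.075e-05) = 0.03321 Ω
Section 2: A = πr² = π(5.7300e-03 m)² = 1.031e-04 m²
R₂ = (2.73×10^-8)(3320)/(1.031e-04) = 0.8787 Ω
R = R₁ + R₂ = 0.9119 Ω
V = IR = 56.2 × 0.9119 = 51.2 V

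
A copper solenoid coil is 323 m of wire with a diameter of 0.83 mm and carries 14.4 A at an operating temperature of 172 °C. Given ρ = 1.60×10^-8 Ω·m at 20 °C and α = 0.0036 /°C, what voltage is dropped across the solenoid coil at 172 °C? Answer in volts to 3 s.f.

213 V

A = π(d/2)² = π(4.1500e-04 m)² = 5.411e-07 m²
R₍20₎ = ρL/A = (1.60×10^-8)(323)/(5.411e-07) = 9.552 Ω
R₍172₎ = R₍20₎(1 + αΔT) = 9.552 × (1 + 0.0036×152) = 14.78 Ω
V = IR = 14.4 × 14.78 = 213 V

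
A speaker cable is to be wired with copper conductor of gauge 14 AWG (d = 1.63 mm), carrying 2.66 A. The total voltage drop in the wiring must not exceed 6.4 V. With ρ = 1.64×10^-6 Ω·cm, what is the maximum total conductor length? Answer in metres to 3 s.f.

306 m

ρ = 1.64×10^-6 Ω·cm = 1.64×10^-8 Ω·m
A = π(1.63/2 mm)² = π(8.1500e-04 m)² = 2.087e-06 m²
L_max = V_max·A/(1·ρI) = (6.4)(2.087e-06)/(1.64×10^-8×2.66) = 306 m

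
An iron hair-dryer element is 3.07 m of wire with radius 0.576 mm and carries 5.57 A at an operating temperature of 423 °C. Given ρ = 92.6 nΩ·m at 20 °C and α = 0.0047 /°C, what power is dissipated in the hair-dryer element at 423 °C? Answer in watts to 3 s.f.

24.5 W

ρ = 92.6 nΩ·m = 9.26×10^-8 Ω·m
A = πr² = π(5.7600e-04 m)² = 1.042e-06 m²
R₍20₎ = ρL/A = (9.26×10^-8)(3.07)/(1.042e-06) = 0.2727 Ω
R₍423₎ = R₍20₎(1 + αΔT) = 0.2727 × (1 + 0.0047×403) = 0.7893 Ω
P = I²R = (5.57)² × 0.7893 = 24.5 W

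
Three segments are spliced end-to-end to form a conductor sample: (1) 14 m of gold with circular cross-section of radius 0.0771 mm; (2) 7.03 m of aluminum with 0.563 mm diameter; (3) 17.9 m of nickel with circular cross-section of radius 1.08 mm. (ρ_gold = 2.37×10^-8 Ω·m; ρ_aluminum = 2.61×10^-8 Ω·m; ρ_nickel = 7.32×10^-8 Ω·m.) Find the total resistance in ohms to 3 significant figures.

18.9 Ω

Seg 1: A = πr² = π(7.7100e-05 m)² = 1.867e-08 m²
R_1 = (2.37×10^-8)(14)/(1.867e-08) = 17.77 Ω
Seg 2: A = π(d/2)² = π(2.8150e-04 m)² = 2.489e-07 m²
R_2 = (2.61×10^-8)(7.03)/(2.489e-07) = 0.737 Ω
Seg 3: A = πr² = π(1.0800e-03 m)² = 3.664e-06 m²
R_3 = (7.32×10^-8)(17.9)/(3.664e-06) = 0.3576 Ω
R_total = R_1 + R_2 + R_3 = 18.9 Ω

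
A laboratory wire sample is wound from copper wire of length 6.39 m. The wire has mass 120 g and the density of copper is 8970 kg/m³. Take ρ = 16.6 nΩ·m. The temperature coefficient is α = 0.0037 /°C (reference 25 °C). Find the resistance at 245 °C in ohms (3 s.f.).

ρ = 16.6 nΩ·m = 1.66×10^-8 Ω·m
A = m/(density·L) = 0.12/(8970×6.39) = 2.0936e-06 m²
R = ρL/A = (1.66×10^-8)(6.39)/(2.0936e-06) = 0.05067 Ω
R(245 °C) = 0.05067 × (1 + 0.0037×220) = 0.0919 Ω

0.0919 Ω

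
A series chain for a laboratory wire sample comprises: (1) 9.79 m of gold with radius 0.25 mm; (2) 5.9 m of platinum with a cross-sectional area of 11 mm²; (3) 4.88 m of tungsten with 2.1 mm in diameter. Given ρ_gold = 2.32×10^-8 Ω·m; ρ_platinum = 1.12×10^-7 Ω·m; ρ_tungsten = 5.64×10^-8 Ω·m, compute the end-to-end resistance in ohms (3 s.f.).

1.30 Ω

Seg 1: A = πr² = π(2.5000e-04 m)² = 1.963e-07 m²
R_1 = (2.32×10^-8)(9.79)/(1.963e-07) = 1.157 Ω
Seg 2: A = 11 mm² = 1.100e-05 m²
R_2 = (1.12×10^-7)(5.9)/(1.100e-05) = 0.06007 Ω
Seg 3: A = π(d/2)² = π(1.0500e-03 m)² = 3.464e-06 m²
R_3 = (5.64×10^-8)(4.88)/(3.464e-06) = 0.07946 Ω
R_total = R_1 + R_2 + R_3 = 1.30 Ω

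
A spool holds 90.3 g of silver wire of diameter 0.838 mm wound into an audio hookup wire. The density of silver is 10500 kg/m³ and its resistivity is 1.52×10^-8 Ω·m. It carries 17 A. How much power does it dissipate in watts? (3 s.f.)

A = π(d/2)² = π(4.1900e-04 m)² = 5.5154e-07 m²
L = m/(density·A) = 0.0903/(10500×5.5154e-07) = 15.59 m
R = ρL/A = (1.52×10^-8)(15.59)/(5.5154e-07) = 0.4297 Ω
P = I²R = (17)² × 0.4297 = 124 W

124 W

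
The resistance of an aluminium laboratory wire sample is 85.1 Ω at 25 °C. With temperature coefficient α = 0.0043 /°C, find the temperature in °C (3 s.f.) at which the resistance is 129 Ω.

R = R₀(1 + α(T − T₀)) ⇒ T = T₀ + (R/R₀ − 1)/α
T = 25 + (129/85.1 − 1)/0.0043 = 25 + (0.5159)/0.0043 = 145 °C

145 °C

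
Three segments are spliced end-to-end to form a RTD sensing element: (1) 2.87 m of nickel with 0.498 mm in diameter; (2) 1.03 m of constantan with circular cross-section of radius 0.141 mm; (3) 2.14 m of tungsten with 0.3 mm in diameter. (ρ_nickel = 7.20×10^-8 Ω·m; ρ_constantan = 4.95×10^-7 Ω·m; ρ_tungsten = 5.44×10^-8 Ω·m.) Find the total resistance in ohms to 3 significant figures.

10.9 Ω

Seg 1: A = π(d/2)² = π(2.4900e-04 m)² = 1.948e-07 m²
R_1 = (7.20×10^-8)(2.87)/(1.948e-07) = 1.061 Ω
Seg 2: A = πr² = π(1.4100e-04 m)² = 6.246e-08 m²
R_2 = (4.95×10^-7)(1.03)/(6.246e-08) = 8.163 Ω
Seg 3: A = π(d/2)² = π(1.5000e-04 m)² = 7.069e-08 m²
R_3 = (5.44×10^-8)(2.14)/(7.069e-08) = 1.647 Ω
R_total = R_1 + R_2 + R_3 = 10.9 Ω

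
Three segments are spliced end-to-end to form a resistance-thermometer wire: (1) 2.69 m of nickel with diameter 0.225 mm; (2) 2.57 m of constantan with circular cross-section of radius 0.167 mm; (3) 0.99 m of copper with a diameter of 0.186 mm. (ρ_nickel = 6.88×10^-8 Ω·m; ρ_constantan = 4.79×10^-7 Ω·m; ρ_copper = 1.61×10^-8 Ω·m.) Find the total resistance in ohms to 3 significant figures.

Seg 1: A = π(d/2)² = π(1.1250e-04 m)² = 3.976e-08 m²
R_1 = (6.88×10^-8)(2.69)/(3.976e-08) = 4.655 Ω
Seg 2: A = πr² = π(1.6700e-04 m)² = 8.762e-08 m²
R_2 = (4.79×10^-7)(2.57)/(8.762e-08) = 14.05 Ω
Seg 3: A = π(d/2)² = π(9.3000e-05 m)² = 2.717e-08 m²
R_3 = (1.61×10^-8)(0.99)/(2.717e-08) = 0.5866 Ω
R_total = R_1 + R_2 + R_3 = 19.3 Ω

19.3 Ω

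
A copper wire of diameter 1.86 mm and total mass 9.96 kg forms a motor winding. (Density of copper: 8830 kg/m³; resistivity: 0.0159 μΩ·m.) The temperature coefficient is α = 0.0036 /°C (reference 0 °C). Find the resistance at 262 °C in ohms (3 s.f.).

4.72 Ω

ρ = 0.0159 μΩ·m = 1.59×10^-8 Ω·m
A = π(d/2)² = π(9.3000e-04 m)² = 2.7172e-06 m²
L = m/(density·A) = 9.96/(8830×2.7172e-06) = 415.1 m
R = ρL/A = (1.59×10^-8)(415.1)/(2.7172e-06) = 2.429 Ω
R(262 °C) = 2.429 × (1 + 0.0036×262) = 4.72 Ω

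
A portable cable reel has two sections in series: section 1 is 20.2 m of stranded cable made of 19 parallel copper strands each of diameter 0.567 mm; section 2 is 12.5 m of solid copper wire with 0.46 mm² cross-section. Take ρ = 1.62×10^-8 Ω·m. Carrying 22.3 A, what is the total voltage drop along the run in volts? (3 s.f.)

11.3 V

Section 1: A_strand = π(2.8350e-04)² = 2.525e-07 m²; R₁ = ρL/(N·A_s) = (1.62×10^-8)(20.2)/(19×2.525e-07) = 0.06821 Ω
Section 2: A = 0.46 mm² = 4.600e-07 m²
R₂ = (1.62×10^-8)(12.5)/(4.600e-07) = 0.4402 Ω
R = R₁ + R₂ = 0.5084 Ω
V = IR = 22.3 × 0.5084 = 11.3 V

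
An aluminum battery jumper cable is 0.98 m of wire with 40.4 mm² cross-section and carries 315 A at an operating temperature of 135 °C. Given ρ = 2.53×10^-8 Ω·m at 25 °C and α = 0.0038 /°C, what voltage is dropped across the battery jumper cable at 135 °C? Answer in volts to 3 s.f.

0.274 V

A = 40.4 mm² = 4.040e-05 m²
R₍25₎ = ρL/A = (2.53×10^-8)(0.98)/(4.040e-05) = 6.137×10^-4 Ω
R₍135₎ = R₍25₎(1 + αΔT) = 6.137×10^-4 × (1 + 0.0038×110) = 8.702×10^-4 Ω
V = IR = 315 × 8.702×10^-4 = 0.274 V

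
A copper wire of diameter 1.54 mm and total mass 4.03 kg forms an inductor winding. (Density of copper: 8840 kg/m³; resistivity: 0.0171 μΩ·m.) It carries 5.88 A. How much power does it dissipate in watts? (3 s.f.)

77.7 W

ρ = 0.0171 μΩ·m = 1.71×10^-8 Ω·m
A = π(d/2)² = π(7.7000e-04 m)² = 1.8627e-06 m²
L = m/(density·A) = 4.03/(8840×1.8627e-06) = 244.7 m
R = ρL/A = (1.71×10^-8)(244.7)/(1.8627e-06) = 2.247 Ω
P = I²R = (5.88)² × 2.247 = 77.7 W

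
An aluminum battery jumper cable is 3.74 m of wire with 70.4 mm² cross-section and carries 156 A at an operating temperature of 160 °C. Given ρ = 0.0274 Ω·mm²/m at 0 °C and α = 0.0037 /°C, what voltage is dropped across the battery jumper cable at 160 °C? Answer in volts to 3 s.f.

ρ = 0.0274 Ω·mm²/m = 2.74×10^-8 Ω·m
A = 70.4 mm² = 7.040e-05 m²
R₍0₎ = ρL/A = (2.74×10^-8)(3.74)/(7.040e-05) = 0.001456 Ω
R₍160₎ = R₍0₎(1 + αΔT) = 0.001456 × (1 + 0.0037×160) = 0.002317 Ω
V = IR = 156 × 0.002317 = 0.362 V

0.362 V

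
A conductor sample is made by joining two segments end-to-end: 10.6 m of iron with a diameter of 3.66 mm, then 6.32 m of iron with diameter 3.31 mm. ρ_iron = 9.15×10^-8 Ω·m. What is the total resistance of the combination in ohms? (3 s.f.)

0.159 Ω

Segment 1: A = π(d/2)² = π(1.8300e-03 m)² = 1.052e-05 m²
R₁ = ρL/A = (9.15×10^-8)(10.6)/(1.052e-05) = 0.09219 Ω
Segment 2: A = π(d/2)² = π(1.6550e-03 m)² = 8.605e-06 m²
R₂ = (9.15×10^-8)(6.32)/(8.605e-06) = 0.0672 Ω
R = R₁ + R₂ = 0.159 Ω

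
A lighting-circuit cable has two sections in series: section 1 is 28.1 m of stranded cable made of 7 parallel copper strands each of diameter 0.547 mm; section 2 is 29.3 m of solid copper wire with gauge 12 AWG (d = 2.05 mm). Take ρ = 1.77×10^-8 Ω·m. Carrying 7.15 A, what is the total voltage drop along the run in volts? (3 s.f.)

Section 1: A_strand = π(2.7350e-04)² = 2.350e-07 m²; R₁ = ρL/(N·A_s) = (1.77×10^-8)(28.1)/(7×2.350e-07) = 0.3024 Ω
Section 2: A = π(2.05/2 mm)² = π(1.0250e-03 m)² = 3.301e-06 m²
R₂ = (1.77×10^-8)(29.3)/(3.301e-06) = 0.1571 Ω
R = R₁ + R₂ = 0.4595 Ω
V = IR = 7.15 × 0.4595 = 3.29 V

3.29 V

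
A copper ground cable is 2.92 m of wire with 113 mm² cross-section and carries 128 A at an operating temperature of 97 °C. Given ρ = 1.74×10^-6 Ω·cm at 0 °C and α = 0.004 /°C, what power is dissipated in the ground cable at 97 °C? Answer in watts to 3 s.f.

10.2 W

ρ = 1.74×10^-6 Ω·cm = 1.74×10^-8 Ω·m
A = 113 mm² = 1.130e-04 m²
R₍0₎ = ρL/A = (1.74×10^-8)(2.92)/(1.130e-04) = 4.496×10^-4 Ω
R₍97₎ = R₍0₎(1 + αΔT) = 4.496×10^-4 × (1 + 0.004×97) = 6.241×10^-4 Ω
P = I²R = (128)² × 6.241×10^-4 = 10.2 W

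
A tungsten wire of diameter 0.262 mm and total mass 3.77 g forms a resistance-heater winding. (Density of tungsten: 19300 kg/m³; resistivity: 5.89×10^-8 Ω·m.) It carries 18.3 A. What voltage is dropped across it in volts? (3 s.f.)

72.4 V

A = π(d/2)² = π(1.3100e-04 m)² = 5.3913e-08 m²
L = m/(density·A) = 0.00377/(19300×5.3913e-08) = 3.623 m
R = ρL/A = (5.89×10^-8)(3.623)/(5.3913e-08) = 3.958 Ω
V = IR = 18.3 × 3.958 = 72.4 V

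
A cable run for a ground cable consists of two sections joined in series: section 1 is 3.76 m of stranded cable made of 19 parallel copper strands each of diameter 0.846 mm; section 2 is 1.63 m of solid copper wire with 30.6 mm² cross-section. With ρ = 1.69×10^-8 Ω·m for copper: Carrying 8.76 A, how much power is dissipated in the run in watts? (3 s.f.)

Section 1: A_strand = π(4.2300e-04)² = 5.621e-07 m²; R₁ = ρL/(N·A_s) = (1.69×10^-8)(3.76)/(19×5.621e-07) = 0.00595 Ω
Section 2: A = 30.6 mm² = 3.060e-05 m²
R₂ = (1.69×10^-8)(1.63)/(3.060e-05) = 9.002×10^-4 Ω
R = R₁ + R₂ = 0.00685 Ω
P = I²R = (8.76)² × 0.00685 = 0.526 W

0.526 W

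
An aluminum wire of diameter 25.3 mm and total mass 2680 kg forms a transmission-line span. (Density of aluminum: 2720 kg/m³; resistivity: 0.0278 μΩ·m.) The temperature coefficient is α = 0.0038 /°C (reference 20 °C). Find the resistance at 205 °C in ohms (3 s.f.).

ρ = 0.0278 μΩ·m = 2.78×10^-8 Ω·m
A = π(d/2)² = π(1.2650e-02 m)² = 5.0273e-04 m²
L = m/(density·A) = 2680/(2720×5.0273e-04) = 1960 m
R = ρL/A = (2.78×10^-8)(1960)/(5.0273e-04) = 0.1084 Ω
R(205 °C) = 0.1084 × (1 + 0.0038×185) = 0.185 Ω

0.185 Ω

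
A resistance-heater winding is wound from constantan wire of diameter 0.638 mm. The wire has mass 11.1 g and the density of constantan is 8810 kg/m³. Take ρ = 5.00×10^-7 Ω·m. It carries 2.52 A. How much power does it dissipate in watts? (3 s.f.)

A = π(d/2)² = π(3.1900e-04 m)² = 3.1969e-07 m²
L = m/(density·A) = 0.0111/(8810×3.1969e-07) = 3.941 m
R = ρL/A = (5.00×10^-7)(3.941)/(3.1969e-07) = 6.164 Ω
P = I²R = (2.52)² × 6.164 = 39.1 W

39.1 W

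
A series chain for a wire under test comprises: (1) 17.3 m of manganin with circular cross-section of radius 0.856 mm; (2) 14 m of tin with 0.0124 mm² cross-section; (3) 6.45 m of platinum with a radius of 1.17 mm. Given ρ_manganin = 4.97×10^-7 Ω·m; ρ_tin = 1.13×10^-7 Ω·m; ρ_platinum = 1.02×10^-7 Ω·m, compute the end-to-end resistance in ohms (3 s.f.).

131 Ω

Seg 1: A = πr² = π(8.5600e-04 m)² = 2.302e-06 m²
R_1 = (4.97×10^-7)(17.3)/(2.302e-06) = 3.735 Ω
Seg 2: A = 0.0124 mm² = 1.240e-08 m²
R_2 = (1.13×10^-7)(14)/(1.240e-08) = 127.6 Ω
Seg 3: A = πr² = π(1.1700e-03 m)² = 4.301e-06 m²
R_3 = (1.02×10^-7)(6.45)/(4.301e-06) = 0.153 Ω
R_total = R_1 + R_2 + R_3 = 131 Ω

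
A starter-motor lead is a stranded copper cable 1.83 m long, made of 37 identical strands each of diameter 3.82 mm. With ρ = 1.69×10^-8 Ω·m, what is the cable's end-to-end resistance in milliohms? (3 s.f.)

0.0729 mΩ

A_strand = π(1.9100e-03 m)² = 1.146e-05 m²
R_strand = ρL/A = (1.69×10^-8)(1.83)/(1.146e-05) = 0.002698 Ω
R_total = R_strand/N = 0.002698/37 = 0.0729 mΩ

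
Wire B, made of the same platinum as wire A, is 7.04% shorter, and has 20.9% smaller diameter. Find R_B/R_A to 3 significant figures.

R ∝ L/d², so R_B/R_A = (1 − 7.04/100) × (1 − 20.9/100)⁻²
= 0.9296 × 1.598 = 1.49

1.49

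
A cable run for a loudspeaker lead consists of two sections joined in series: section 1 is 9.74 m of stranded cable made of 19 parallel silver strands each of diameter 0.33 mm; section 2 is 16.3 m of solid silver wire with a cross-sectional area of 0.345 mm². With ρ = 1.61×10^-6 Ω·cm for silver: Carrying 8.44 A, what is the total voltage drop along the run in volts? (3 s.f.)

7.23 V

ρ = 1.61×10^-6 Ω·cm = 1.61×10^-8 Ω·m
Section 1: A_strand = π(1.6500e-04)² = 8.553e-08 m²; R₁ = ρL/(N·A_s) = (1.61×10^-8)(9.74)/(19×8.553e-08) = 0.0965 Ω
Section 2: A = 0.345 mm² = 3.450e-07 m²
R₂ = (1.61×10^-8)(16.3)/(3.450e-07) = 0.7607 Ω
R = R₁ + R₂ = 0.8572 Ω
V = IR = 8.44 × 0.8572 = 7.23 V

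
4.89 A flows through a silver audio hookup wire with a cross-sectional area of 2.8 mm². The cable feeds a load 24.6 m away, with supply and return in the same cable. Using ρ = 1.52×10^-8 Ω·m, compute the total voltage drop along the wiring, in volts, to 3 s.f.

1.31 V

A = 2.8 mm² = 2.800e-06 m²
Total conductor length (both ways) L = 2 × 24.6 = 49.2 m
R = ρL/A = (1.52×10^-8)(49.2)/(2.800e-06) = 0.2671 Ω
V = IR = 4.89 × 0.2671 = 1.31 V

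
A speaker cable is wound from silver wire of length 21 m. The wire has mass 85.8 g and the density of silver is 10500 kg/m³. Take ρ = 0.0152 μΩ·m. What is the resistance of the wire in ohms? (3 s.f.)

ρ = 0.0152 μΩ·m = 1.52×10^-8 Ω·m
A = m/(density·L) = 0.0858/(10500×21) = 3.8912e-07 m²
R = ρL/A = (1.52×10^-8)(21)/(3.8912e-07) = 0.820 Ω

0.820 Ω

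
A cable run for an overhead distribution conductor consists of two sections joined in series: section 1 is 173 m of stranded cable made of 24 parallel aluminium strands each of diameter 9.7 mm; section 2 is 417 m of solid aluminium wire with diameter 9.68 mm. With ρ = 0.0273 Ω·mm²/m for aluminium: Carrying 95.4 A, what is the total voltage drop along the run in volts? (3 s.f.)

15.0 V

ρ = 0.0273 Ω·mm²/m = 2.73×10^-8 Ω·m
Section 1: A_strand = π(4.8500e-03)² = 7.390e-05 m²; R₁ = ρL/(N·A_s) = (2.73×10^-8)(173)/(24×7.390e-05) = 0.002663 Ω
Section 2: A = π(d/2)² = π(4.8400e-03 m)² = 7.359e-05 m²
R₂ = (2.73×10^-8)(417)/(7.359e-05) = 0.1547 Ω
R = R₁ + R₂ = 0.1574 Ω
V = IR = 95.4 × 0.1574 = 15.0 V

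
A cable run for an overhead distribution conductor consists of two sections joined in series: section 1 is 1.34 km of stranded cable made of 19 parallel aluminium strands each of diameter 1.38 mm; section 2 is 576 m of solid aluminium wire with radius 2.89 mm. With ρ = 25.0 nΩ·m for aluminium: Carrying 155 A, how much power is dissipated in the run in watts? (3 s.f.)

41500 W

ρ = 25.0 nΩ·m = 2.50×10^-8 Ω·m
Section 1: A_strand = π(6.9000e-04)² = 1.496e-06 m²; R₁ = ρL/(N·A_s) = (2.50×10^-8)(1340)/(19×1.496e-06) = 1.179 Ω
Section 2: A = πr² = π(2.8900e-03 m)² = 2.624e-05 m²
R₂ = (2.50×10^-8)(576)/(2.624e-05) = 0.5488 Ω
R = R₁ + R₂ = 1.728 Ω
P = I²R = (155)² × 1.728 = 41500 W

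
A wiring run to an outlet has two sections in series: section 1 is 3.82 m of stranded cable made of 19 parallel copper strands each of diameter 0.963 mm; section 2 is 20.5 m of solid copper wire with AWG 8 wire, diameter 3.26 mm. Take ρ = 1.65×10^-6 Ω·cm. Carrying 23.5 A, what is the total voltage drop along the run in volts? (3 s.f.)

ρ = 1.65×10^-6 Ω·cm = 1.65×10^-8 Ω·m
Section 1: A_strand = π(4.8150e-04)² = 7.284e-07 m²; R₁ = ρL/(N·A_s) = (1.65×10^-8)(3.82)/(19×7.284e-07) = 0.004555 Ω
Section 2: A = π(3.26/2 mm)² = π(1.6300e-03 m)² = 8.347e-06 m²
R₂ = (1.65×10^-8)(20.5)/(8.347e-06) = 0.04052 Ω
R = R₁ + R₂ = 0.04508 Ω
V = IR = 23.5 × 0.04508 = 1.06 V

1.06 V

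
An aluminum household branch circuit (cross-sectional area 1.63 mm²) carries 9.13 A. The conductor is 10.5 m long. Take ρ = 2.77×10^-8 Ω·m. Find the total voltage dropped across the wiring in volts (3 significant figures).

1.63 V

A = 1.63 mm² = 1.630e-06 m²
R = ρL/A = (2.77×10^-8)(10.5)/(1.630e-06) = 0.1784 Ω
V = IR = 9.13 × 0.1784 = 1.63 V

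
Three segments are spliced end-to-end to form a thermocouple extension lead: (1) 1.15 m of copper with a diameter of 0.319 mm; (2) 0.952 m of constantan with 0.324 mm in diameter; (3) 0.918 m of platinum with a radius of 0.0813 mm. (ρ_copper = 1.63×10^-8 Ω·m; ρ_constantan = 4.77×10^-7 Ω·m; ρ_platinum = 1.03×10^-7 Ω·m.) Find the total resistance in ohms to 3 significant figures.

Seg 1: A = π(d/2)² = π(1.5950e-04 m)² = 7.992e-08 m²
R_1 = (1.63×10^-8)(1.15)/(7.992e-08) = 0.2345 Ω
Seg 2: A = π(d/2)² = π(1.6200e-04 m)² = 8.245e-08 m²
R_2 = (4.77×10^-7)(0.952)/(8.245e-08) = 5.508 Ω
Seg 3: A = πr² = π(8.1300e-05 m)² = 2.076e-08 m²
R_3 = (1.03×10^-7)(0.918)/(2.076e-08) = 4.554 Ω
R_total = R_1 + R_2 + R_3 = 10.3 Ω

10.3 Ω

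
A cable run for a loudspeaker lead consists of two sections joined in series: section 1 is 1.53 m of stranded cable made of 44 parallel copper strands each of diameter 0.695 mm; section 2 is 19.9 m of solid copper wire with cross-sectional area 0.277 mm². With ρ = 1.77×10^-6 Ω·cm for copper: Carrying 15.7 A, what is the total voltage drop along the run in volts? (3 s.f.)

20.0 V

ρ = 1.77×10^-6 Ω·cm = 1.77×10^-8 Ω·m
Section 1: A_strand = π(3.4750e-04)² = 3.794e-07 m²; R₁ = ρL/(N·A_s) = (1.77×10^-8)(1.53)/(44×3.794e-07) = 0.001622 Ω
Section 2: A = 0.277 mm² = 2.770e-07 m²
R₂ = (1.77×10^-8)(19.9)/(2.770e-07) = 1.272 Ω
R = R₁ + R₂ = 1.273 Ω
V = IR = 15.7 × 1.273 = 20.0 V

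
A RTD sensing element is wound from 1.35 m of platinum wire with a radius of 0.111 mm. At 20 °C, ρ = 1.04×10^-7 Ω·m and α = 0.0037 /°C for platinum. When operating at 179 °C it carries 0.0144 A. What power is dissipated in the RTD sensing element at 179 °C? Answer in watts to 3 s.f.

A = πr² = π(1.1100e-04 m)² = 3.871e-08 m²
R₍20₎ = ρL/A = (1.04×10^-7)(1.35)/(3.871e-08) = 3.627 Ω
R₍179₎ = R₍20₎(1 + αΔT) = 3.627 × (1 + 0.0037×159) = 5.761 Ω
P = I²R = (0.0144)² × 5.761 = 0.00119 W

0.00119 W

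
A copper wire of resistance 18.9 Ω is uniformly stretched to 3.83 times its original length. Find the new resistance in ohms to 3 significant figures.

Volume constant ⇒ A' = A/k with k = 3.83. R' = ρ(kL)/(A/k) = k²R.
R' = 14.67 × 18.9 = 277 Ω

277 Ω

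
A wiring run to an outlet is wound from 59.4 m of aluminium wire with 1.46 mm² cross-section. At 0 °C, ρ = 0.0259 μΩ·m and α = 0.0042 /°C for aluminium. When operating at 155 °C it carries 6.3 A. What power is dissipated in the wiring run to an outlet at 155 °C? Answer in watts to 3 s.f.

69.0 W

ρ = 0.0259 μΩ·m = 2.59×10^-8 Ω·m
A = 1.46 mm² = 1.460e-06 m²
R₍0₎ = ρL/A = (2.59×10^-8)(59.4)/(1.460e-06) = 1.054 Ω
R₍155₎ = R₍0₎(1 + αΔT) = 1.054 × (1 + 0.0042×155) = 1.74 Ω
P = I²R = (6.3)² × 1.74 = 69.0 W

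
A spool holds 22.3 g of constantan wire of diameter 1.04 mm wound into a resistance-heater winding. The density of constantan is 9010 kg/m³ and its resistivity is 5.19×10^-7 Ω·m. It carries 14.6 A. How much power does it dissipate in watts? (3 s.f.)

A = π(d/2)² = π(5.2000e-04 m)² = 8.4949e-07 m²
L = m/(density·A) = 0.0223/(9010×8.4949e-07) = 2.914 m
R = ρL/A = (5.19×10^-7)(2.914)/(8.4949e-07) = 1.78 Ω
P = I²R = (14.6)² × 1.78 = 379 W

379 W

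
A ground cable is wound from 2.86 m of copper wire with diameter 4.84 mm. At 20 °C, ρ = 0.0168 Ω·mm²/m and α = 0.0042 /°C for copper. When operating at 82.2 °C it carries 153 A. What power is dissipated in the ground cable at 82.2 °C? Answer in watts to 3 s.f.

ρ = 0.0168 Ω·mm²/m = 1.68×10^-8 Ω·m
A = π(d/2)² = π(2.4200e-03 m)² = 1.840e-05 m²
R₍20₎ = ρL/A = (1.68×10^-8)(2.86)/(1.840e-05) = 0.002612 Ω
R₍82.2₎ = R₍20₎(1 + αΔT) = 0.002612 × (1 + 0.0042×62.2) = 0.003294 Ω
P = I²R = (153)² × 0.003294 = 77.1 W

77.1 W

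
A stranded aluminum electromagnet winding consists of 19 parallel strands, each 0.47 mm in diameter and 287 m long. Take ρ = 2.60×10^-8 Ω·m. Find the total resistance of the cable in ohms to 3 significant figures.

2.26 Ω

A_strand = π(2.3500e-04 m)² = 1.735e-07 m²
R_strand = ρL/A = (2.60×10^-8)(287)/(1.735e-07) = 43.01 Ω
R_total = R_strand/N = 43.01/19 = 2.26 Ω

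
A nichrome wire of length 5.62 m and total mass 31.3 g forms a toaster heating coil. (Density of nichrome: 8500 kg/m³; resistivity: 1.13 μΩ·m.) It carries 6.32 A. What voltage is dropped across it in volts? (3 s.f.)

ρ = 1.13 μΩ·m = 1.13×10^-6 Ω·m
A = m/(density·L) = 0.0313/(8500×5.62) = 6.5522e-07 m²
R = ρL/A = (1.13×10^-6)(5.62)/(6.5522e-07) = 9.692 Ω
V = IR = 6.32 × 9.692 = 61.3 V

61.3 V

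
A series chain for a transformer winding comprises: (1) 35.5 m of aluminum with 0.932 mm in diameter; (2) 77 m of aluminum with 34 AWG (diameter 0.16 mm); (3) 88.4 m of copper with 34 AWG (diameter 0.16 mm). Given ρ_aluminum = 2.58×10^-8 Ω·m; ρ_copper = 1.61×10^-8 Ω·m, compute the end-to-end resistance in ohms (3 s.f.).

Seg 1: A = π(d/2)² = π(4.6600e-04 m)² = 6.822e-07 m²
R_1 = (2.58×10^-8)(35.5)/(6.822e-07) = 1.343 Ω
Seg 2: A = π(0.16/2 mm)² = π(8.0000e-05 m)² = 2.011e-08 m²
R_2 = (2.58×10^-8)(77)/(2.011e-08) = 98.81 Ω
Seg 3: A = π(0.16/2 mm)² = π(8.0000e-05 m)² = 2.011e-08 m²
R_3 = (1.61×10^-8)(88.4)/(2.011e-08) = 70.79 Ω
R_total = R_1 + R_2 + R_3 = 171 Ω

171 Ω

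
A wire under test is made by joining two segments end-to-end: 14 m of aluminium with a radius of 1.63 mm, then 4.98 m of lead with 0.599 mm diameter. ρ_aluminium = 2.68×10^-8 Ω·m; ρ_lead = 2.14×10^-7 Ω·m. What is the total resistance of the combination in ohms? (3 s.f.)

Segment 1: A = πr² = π(1.6300e-03 m)² = 8.347e-06 m²
R₁ = ρL/A = (2.68×10^-8)(14)/(8.347e-06) = 0.04495 Ω
Segment 2: A = π(d/2)² = π(2.9950e-04 m)² = 2.818e-07 m²
R₂ = (2.14×10^-7)(4.98)/(2.818e-07) = 3.782 Ω
R = R₁ + R₂ = 3.83 Ω

3.83 Ω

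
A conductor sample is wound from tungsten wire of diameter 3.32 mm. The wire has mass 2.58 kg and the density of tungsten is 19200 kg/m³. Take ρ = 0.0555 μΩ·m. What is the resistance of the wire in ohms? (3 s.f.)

0.0995 Ω

ρ = 0.0555 μΩ·m = 5.55×10^-8 Ω·m
A = π(d/2)² = π(1.6600e-03 m)² = 8.6570e-06 m²
L = m/(density·A) = 2.58/(19200×8.6570e-06) = 15.52 m
R = ρL/A = (5.55×10^-8)(15.52)/(8.6570e-06) = 0.0995 Ω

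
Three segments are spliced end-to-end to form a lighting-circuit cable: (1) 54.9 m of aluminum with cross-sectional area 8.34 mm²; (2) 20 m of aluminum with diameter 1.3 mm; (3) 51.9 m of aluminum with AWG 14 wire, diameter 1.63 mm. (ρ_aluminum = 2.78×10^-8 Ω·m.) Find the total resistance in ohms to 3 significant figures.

Seg 1: A = 8.34 mm² = 8.340e-06 m²
R_1 = (2.78×10^-8)(54.9)/(8.340e-06) = 0.183 Ω
Seg 2: A = π(d/2)² = π(6.5000e-04 m)² = 1.327e-06 m²
R_2 = (2.78×10^-8)(20)/(1.327e-06) = 0.4189 Ω
Seg 3: A = π(1.63/2 mm)² = π(8.1500e-04 m)² = 2.087e-06 m²
R_3 = (2.78×10^-8)(51.9)/(2.087e-06) = 0.6914 Ω
R_total = R_1 + R_2 + R_3 = 1.29 Ω

1.29 Ω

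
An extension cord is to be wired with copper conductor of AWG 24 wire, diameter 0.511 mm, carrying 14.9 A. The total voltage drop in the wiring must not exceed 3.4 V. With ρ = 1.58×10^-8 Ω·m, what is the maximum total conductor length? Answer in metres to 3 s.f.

2.96 m

A = π(0.511/2 mm)² = π(2.5550e-04 m)² = 2.051e-07 m²
L_max = V_max·A/(1·ρI) = (3.4)(2.051e-07)/(1.58×10^-8×14.9) = 2.96 m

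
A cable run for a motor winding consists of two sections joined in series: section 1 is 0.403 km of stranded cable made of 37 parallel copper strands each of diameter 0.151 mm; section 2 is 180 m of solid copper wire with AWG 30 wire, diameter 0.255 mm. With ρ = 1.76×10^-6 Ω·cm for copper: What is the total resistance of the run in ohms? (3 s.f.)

ρ = 1.76×10^-6 Ω·cm = 1.76×10^-8 Ω·m
Section 1: A_strand = π(7.5500e-05)² = 1.791e-08 m²; R₁ = ρL/(N·A_s) = (1.76×10^-8)(403)/(37×1.791e-08) = 10.7 Ω
Section 2: A = π(0.255/2 mm)² = π(1.2750e-04 m)² = 5.107e-08 m²
R₂ = (1.76×10^-8)(180)/(5.107e-08) = 62.03 Ω
R = R₁ + R₂ = 72.7 Ω

72.7 Ω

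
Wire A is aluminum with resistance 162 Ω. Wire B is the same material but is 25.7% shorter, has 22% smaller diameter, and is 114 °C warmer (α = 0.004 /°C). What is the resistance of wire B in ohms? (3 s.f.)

R ∝ ρL/d² with ρ ∝ (1+αΔT), so R_B/R_A = (1 − 25.7/100) × (1 − 22/100)⁻² × (1 + 0.004×114)
= 0.743 × 1.644 × 1.456 = 1.778
R_B = 1.778 × 162 = 288 Ω

288 Ω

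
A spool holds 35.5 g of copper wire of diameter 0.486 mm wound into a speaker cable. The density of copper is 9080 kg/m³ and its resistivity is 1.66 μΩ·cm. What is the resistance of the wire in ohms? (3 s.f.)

ρ = 1.66 μΩ·cm = 1.66×10^-8 Ω·m
A = π(d/2)² = π(2.4300e-04 m)² = 1.8551e-07 m²
L = m/(density·A) = 0.0355/(9080×1.8551e-07) = 21.08 m
R = ρL/A = (1.66×10^-8)(21.08)/(1.8551e-07) = 1.89 Ω

1.89 Ω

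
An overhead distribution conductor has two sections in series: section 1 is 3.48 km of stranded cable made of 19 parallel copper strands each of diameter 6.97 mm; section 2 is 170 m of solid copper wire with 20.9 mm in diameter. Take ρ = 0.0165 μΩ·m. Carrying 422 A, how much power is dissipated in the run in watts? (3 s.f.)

15600 W

ρ = 0.0165 μΩ·m = 1.65×10^-8 Ω·m
Section 1: A_strand = π(3.4850e-03)² = 3.816e-05 m²; R₁ = ρL/(N·A_s) = (1.65×10^-8)(3480)/(19×3.816e-05) = 0.07921 Ω
Section 2: A = π(d/2)² = π(1.0450e-02 m)² = 3.431e-04 m²
R₂ = (1.65×10^-8)(170)/(3.431e-04) = 0.008176 Ω
R = R₁ + R₂ = 0.08738 Ω
P = I²R = (422)² × 0.08738 = 15600 W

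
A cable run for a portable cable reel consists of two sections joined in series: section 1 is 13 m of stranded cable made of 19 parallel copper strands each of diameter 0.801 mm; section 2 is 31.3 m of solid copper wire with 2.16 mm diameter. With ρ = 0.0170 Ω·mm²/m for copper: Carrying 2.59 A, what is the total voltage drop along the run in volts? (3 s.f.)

ρ = 0.0170 Ω·mm²/m = 1.70×10^-8 Ω·m
Section 1: A_strand = π(4.0050e-04)² = 5.039e-07 m²; R₁ = ρL/(N·A_s) = (1.70×10^-8)(13)/(19×5.039e-07) = 0.02308 Ω
Section 2: A = π(d/2)² = π(1.0800e-03 m)² = 3.664e-06 m²
R₂ = (1.70×10^-8)(31.3)/(3.664e-06) = 0.1452 Ω
R = R₁ + R₂ = 0.1683 Ω
V = IR = 2.59 × 0.1683 = 0.436 V

0.436 V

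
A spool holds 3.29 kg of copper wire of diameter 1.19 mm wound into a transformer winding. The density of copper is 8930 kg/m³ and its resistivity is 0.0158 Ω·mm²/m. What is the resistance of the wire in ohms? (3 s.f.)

4.71 Ω

ρ = 0.0158 Ω·mm²/m = 1.58×10^-8 Ω·m
A = π(d/2)² = π(5.9500e-04 m)² = 1.1122e-06 m²
L = m/(density·A) = 3.29/(8930×1.1122e-06) = 331.3 m
R = ρL/A = (1.58×10^-8)(331.3)/(1.1122e-06) = 4.71 Ω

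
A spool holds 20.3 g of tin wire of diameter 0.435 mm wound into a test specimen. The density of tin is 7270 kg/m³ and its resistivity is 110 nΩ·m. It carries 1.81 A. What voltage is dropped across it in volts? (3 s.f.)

25.2 V

ρ = 110 nΩ·m = 1.10×10^-7 Ω·m
A = π(d/2)² = π(2.1750e-04 m)² = 1.4862e-07 m²
L = m/(density·A) = 0.0203/(7270×1.4862e-07) = 18.79 m
R = ρL/A = (1.10×10^-7)(18.79)/(1.4862e-07) = 13.91 Ω
V = IR = 1.81 × 13.91 = 25.2 V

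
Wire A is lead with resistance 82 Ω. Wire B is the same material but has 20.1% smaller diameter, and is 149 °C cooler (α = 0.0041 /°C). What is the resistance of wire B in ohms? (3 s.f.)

50.0 Ω

R ∝ ρL/d² with ρ ∝ (1+αΔT), so R_B/R_A = (1 − 20.1/100)⁻² × (1 − 0.0041×149)
= 1.566 × 0.3891 = 0.6095
R_B = 0.6095 × 82 = 50.0 Ω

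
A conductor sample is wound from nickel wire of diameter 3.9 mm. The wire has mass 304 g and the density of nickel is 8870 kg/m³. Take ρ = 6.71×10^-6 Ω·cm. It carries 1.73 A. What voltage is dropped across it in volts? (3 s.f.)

ρ = 6.71×10^-6 Ω·cm = 6.71×10^-8 Ω·m
A = π(d/2)² = π(1.9500e-03 m)² = 1.1946e-05 m²
L = m/(density·A) = 0.304/(8870×1.1946e-05) = 2.869 m
R = ρL/A = (6.71×10^-8)(2.869)/(1.1946e-05) = 0.01612 Ω
V = IR = 1.73 × 0.01612 = 0.0279 V

0.0279 V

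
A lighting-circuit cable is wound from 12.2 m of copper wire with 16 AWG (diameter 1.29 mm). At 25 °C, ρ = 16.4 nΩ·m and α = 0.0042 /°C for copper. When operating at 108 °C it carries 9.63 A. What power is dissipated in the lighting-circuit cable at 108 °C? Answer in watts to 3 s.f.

ρ = 16.4 nΩ·m = 1.64×10^-8 Ω·m
A = π(1.29/2 mm)² = π(6.4500e-04 m)² = 1.307e-06 m²
R₍25₎ = ρL/A = (1.64×10^-8)(12.2)/(1.307e-06) = 0.1531 Ω
R₍108₎ = R₍25₎(1 + αΔT) = 0.1531 × (1 + 0.0042×83) = 0.2065 Ω
P = I²R = (9.63)² × 0.2065 = 19.1 W

19.1 W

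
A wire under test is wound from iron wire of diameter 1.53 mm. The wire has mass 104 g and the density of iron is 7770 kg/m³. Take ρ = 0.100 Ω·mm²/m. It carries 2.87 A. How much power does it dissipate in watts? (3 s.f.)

3.26 W

ρ = 0.100 Ω·mm²/m = 1.00×10^-7 Ω·m
A = π(d/2)² = π(7.6500e-04 m)² = 1.8385e-06 m²
L = m/(density·A) = 0.104/(7770×1.8385e-06) = 7.28 m
R = ρL/A = (1.00×10^-7)(7.28)/(1.8385e-06) = 0.396 Ω
P = I²R = (2.87)² × 0.396 = 3.26 W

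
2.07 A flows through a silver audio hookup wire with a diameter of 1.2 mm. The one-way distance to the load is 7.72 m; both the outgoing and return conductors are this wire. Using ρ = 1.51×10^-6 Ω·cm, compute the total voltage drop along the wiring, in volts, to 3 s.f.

0.427 V

ρ = 1.51×10^-6 Ω·cm = 1.51×10^-8 Ω·m
A = π(d/2)² = π(6.0000e-04 m)² = 1.131e-06 m²
Total conductor length (both ways) L = 2 × 7.72 = 15.44 m
R = ρL/A = (1.51×10^-8)(15.44)/(1.131e-06) = 0.2061 Ω
V = IR = 2.07 × 0.2061 = 0.427 V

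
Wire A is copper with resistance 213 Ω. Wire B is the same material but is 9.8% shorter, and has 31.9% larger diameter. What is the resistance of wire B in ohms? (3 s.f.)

R ∝ L/d², so R_B/R_A = (1 − 9.8/100) × (1 + 31.9/100)⁻²
= 0.902 × 0.5748 = 0.5185
R_B = 0.5185 × 213 = 110 Ω

110 Ω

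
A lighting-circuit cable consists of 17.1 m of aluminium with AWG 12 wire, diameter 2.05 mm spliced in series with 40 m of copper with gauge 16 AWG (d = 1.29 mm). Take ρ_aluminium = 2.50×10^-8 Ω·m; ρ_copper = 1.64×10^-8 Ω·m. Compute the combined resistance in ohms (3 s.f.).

Segment 1: A = π(2.05/2 mm)² = π(1.0250e-03 m)² = 3.301e-06 m²
R₁ = ρL/A = (2.50×10^-8)(17.1)/(3.301e-06) = 0.1295 Ω
Segment 2: A = π(1.29/2 mm)² = π(6.4500e-04 m)² = 1.307e-06 m²
R₂ = (1.64×10^-8)(40)/(1.307e-06) = 0.5019 Ω
R = R₁ + R₂ = 0.631 Ω

0.631 Ω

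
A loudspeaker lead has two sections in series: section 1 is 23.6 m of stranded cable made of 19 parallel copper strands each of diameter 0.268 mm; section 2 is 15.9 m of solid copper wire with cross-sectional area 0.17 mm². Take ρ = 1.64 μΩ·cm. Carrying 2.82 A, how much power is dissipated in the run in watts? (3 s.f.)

15.1 W

ρ = 1.64 μΩ·cm = 1.64×10^-8 Ω·m
Section 1: A_strand = π(1.3400e-04)² = 5.641e-08 m²; R₁ = ρL/(N·A_s) = (1.64×10^-8)(23.6)/(19×5.641e-08) = 0.3611 Ω
Section 2: A = 0.17 mm² = 1.700e-07 m²
R₂ = (1.64×10^-8)(15.9)/(1.700e-07) = 1.534 Ω
R = R₁ + R₂ = 1.895 Ω
P = I²R = (2.82)² × 1.895 = 15.1 W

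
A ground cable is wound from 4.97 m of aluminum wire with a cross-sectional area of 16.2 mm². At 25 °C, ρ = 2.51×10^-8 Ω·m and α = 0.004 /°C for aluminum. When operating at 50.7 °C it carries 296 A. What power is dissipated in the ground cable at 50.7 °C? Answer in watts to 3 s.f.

A = 16.2 mm² = 1.620e-05 m²
R₍25₎ = ρL/A = (2.51×10^-8)(4.97)/(1.620e-05) = 0.0077 Ω
R₍50.7₎ = R₍25₎(1 + αΔT) = 0.0077 × (1 + 0.004×25.7) = 0.008492 Ω
P = I²R = (296)² × 0.008492 = 744 W

744 W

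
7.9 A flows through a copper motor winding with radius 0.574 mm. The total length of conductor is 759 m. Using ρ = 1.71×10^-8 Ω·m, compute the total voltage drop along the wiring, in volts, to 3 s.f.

A = πr² = π(5.7400e-04 m)² = 1.035e-06 m²
R = ρL/A = (1.71×10^-8)(759)/(1.035e-06) = 12.54 Ω
V = IR = 7.9 × 12.54 = 99.1 V

99.1 V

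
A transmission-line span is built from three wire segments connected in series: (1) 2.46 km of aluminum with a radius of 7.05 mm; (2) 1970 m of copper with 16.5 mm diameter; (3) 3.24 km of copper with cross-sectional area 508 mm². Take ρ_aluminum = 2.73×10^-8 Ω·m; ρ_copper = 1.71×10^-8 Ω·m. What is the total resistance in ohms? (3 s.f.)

Seg 1: A = πr² = π(7.0500e-03 m)² = 1.561e-04 m²
R_1 = (2.73×10^-8)(2460)/(1.561e-04) = 0.4301 Ω
Seg 2: A = π(d/2)² = π(8.2500e-03 m)² = 2.138e-04 m²
R_2 = (1.71×10^-8)(1970)/(2.138e-04) = 0.1575 Ω
Seg 3: A = 508 mm² = 5.080e-04 m²
R_3 = (1.71×10^-8)(3240)/(5.080e-04) = 0.1091 Ω
R_total = R_1 + R_2 + R_3 = 0.697 Ω

0.697 Ω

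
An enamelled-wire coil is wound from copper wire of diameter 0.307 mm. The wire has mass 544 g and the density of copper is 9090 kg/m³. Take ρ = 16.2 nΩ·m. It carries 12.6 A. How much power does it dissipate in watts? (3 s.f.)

28100 W

ρ = 16.2 nΩ·m = 1.62×10^-8 Ω·m
A = π(d/2)² = π(1.5350e-04 m)² = 7.4023e-08 m²
L = m/(density·A) = 0.544/(9090×7.4023e-08) = 808.5 m
R = ρL/A = (1.62×10^-8)(808.5)/(7.4023e-08) = 176.9 Ω
P = I²R = (12.6)² × 176.9 = 28100 W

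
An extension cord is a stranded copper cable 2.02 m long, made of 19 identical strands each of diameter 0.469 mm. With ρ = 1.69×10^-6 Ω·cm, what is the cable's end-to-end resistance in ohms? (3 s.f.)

0.0104 Ω

ρ = 1.69×10^-6 Ω·cm = 1.69×10^-8 Ω·m
A_strand = π(2.3450e-04 m)² = 1.728e-07 m²
R_strand = ρL/A = (1.69×10^-8)(2.02)/(1.728e-07) = 0.1976 Ω
R_total = R_strand/N = 0.1976/19 = 0.0104 Ω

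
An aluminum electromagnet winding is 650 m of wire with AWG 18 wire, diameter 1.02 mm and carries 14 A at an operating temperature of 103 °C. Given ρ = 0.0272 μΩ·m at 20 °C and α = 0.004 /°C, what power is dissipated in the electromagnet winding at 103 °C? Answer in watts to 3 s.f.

5650 W

ρ = 0.0272 μΩ·m = 2.72×10^-8 Ω·m
A = π(1.02/2 mm)² = π(5.1000e-04 m)² = 8.171e-07 m²
R₍20₎ = ρL/A = (2.72×10^-8)(650)/(8.171e-07) = 21.64 Ω
R₍103₎ = R₍20₎(1 + αΔT) = 21.64 × (1 + 0.004×83) = 28.82 Ω
P = I²R = (14)² × 28.82 = 5650 W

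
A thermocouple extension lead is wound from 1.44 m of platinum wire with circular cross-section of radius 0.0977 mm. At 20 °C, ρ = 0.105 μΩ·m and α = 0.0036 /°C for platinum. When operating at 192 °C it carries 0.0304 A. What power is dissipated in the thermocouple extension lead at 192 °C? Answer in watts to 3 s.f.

ρ = 0.105 μΩ·m = 1.05×10^-7 Ω·m
A = πr² = π(9.7700e-05 m)² = 2.999e-08 m²
R₍20₎ = ρL/A = (1.05×10^-7)(1.44)/(2.999e-08) = 5.042 Ω
R₍192₎ = R₍20₎(1 + αΔT) = 5.042 × (1 + 0.0036×172) = 8.164 Ω
P = I²R = (0.0304)² × 8.164 = 0.00755 W

0.00755 W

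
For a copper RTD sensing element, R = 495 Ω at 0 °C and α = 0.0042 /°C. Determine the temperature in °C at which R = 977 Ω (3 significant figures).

R = R₀(1 + α(T − T₀)) ⇒ T = T₀ + (R/R₀ − 1)/α
T = 0 + (977/495 − 1)/0.0042 = 0 + (0.9737)/0.0042 = 232 °C

232 °C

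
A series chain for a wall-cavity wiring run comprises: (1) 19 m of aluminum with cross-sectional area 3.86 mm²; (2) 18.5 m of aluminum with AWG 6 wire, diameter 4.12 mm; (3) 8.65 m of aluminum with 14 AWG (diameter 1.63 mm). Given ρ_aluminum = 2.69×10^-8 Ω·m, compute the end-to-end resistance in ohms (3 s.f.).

0.281 Ω

Seg 1: A = 3.86 mm² = 3.860e-06 m²
R_1 = (2.69×10^-8)(19)/(3.860e-06) = 0.1324 Ω
Seg 2: A = π(4.12/2 mm)² = π(2.0600e-03 m)² = 1.333e-05 m²
R_2 = (2.69×10^-8)(18.5)/(1.333e-05) = 0.03733 Ω
Seg 3: A = π(1.63/2 mm)² = π(8.1500e-04 m)² = 2.087e-06 m²
R_3 = (2.69×10^-8)(8.65)/(2.087e-06) = 0.1115 Ω
R_total = R_1 + R_2 + R_3 = 0.281 Ω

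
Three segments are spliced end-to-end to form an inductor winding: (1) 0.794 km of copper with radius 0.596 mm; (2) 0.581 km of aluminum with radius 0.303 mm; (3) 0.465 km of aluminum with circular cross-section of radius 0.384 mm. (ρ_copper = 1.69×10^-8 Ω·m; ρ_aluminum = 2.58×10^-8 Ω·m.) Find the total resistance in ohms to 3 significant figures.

Seg 1: A = πr² = π(5.9600e-04 m)² = 1.116e-06 m²
R_1 = (1.69×10^-8)(794)/(1.116e-06) = 12.02 Ω
Seg 2: A = πr² = π(3.0300e-04 m)² = 2.884e-07 m²
R_2 = (2.58×10^-8)(581)/(2.884e-07) = 51.97 Ω
Seg 3: A = πr² = π(3.8400e-04 m)² = 4.632e-07 m²
R_3 = (2.58×10^-8)(465)/(4.632e-07) = 25.9 Ω
R_total = R_1 + R_2 + R_3 = 89.9 Ω

89.9 Ω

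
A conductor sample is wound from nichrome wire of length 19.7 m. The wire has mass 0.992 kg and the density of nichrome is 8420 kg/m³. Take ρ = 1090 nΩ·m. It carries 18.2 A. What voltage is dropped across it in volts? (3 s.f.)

65.3 V

ρ = 1090 nΩ·m = 1.09×10^-6 Ω·m
A = m/(density·L) = 0.992/(8420×19.7) = 5.9804e-06 m²
R = ρL/A = (1.09×10^-6)(19.7)/(5.9804e-06) = 3.591 Ω
V = IR = 18.2 × 3.591 = 65.3 V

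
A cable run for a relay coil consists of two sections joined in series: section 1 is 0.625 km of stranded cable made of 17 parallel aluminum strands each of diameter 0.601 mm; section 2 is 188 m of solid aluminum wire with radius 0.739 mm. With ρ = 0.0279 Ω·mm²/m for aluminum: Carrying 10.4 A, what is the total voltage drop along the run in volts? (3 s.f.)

69.4 V

ρ = 0.0279 Ω·mm²/m = 2.79×10^-8 Ω·m
Section 1: A_strand = π(3.0050e-04)² = 2.837e-07 m²; R₁ = ρL/(N·A_s) = (2.79×10^-8)(625)/(17×2.837e-07) = 3.616 Ω
Section 2: A = πr² = π(7.3900e-04 m)² = 1.716e-06 m²
R₂ = (2.79×10^-8)(188)/(1.716e-06) = 3.057 Ω
R = R₁ + R₂ = 6.673 Ω
V = IR = 10.4 × 6.673 = 69.4 V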